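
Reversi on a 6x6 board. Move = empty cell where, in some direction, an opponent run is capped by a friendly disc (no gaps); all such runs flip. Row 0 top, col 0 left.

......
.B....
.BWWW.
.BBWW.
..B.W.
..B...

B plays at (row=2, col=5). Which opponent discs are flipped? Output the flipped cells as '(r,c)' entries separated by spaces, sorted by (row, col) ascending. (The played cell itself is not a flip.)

Answer: (2,2) (2,3) (2,4)

Derivation:
Dir NW: first cell '.' (not opp) -> no flip
Dir N: first cell '.' (not opp) -> no flip
Dir NE: edge -> no flip
Dir W: opp run (2,4) (2,3) (2,2) capped by B -> flip
Dir E: edge -> no flip
Dir SW: opp run (3,4), next='.' -> no flip
Dir S: first cell '.' (not opp) -> no flip
Dir SE: edge -> no flip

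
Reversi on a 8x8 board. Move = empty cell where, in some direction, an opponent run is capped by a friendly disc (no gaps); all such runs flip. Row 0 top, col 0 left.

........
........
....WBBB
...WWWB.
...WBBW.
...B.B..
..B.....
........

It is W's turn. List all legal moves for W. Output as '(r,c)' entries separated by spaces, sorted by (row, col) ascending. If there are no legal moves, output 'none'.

(1,4): no bracket -> illegal
(1,5): flips 1 -> legal
(1,6): flips 3 -> legal
(1,7): flips 1 -> legal
(3,7): flips 1 -> legal
(4,2): no bracket -> illegal
(4,7): no bracket -> illegal
(5,1): no bracket -> illegal
(5,2): no bracket -> illegal
(5,4): flips 1 -> legal
(5,6): flips 1 -> legal
(6,1): no bracket -> illegal
(6,3): flips 1 -> legal
(6,4): flips 1 -> legal
(6,5): flips 2 -> legal
(6,6): flips 2 -> legal
(7,1): flips 3 -> legal
(7,2): no bracket -> illegal
(7,3): no bracket -> illegal

Answer: (1,5) (1,6) (1,7) (3,7) (5,4) (5,6) (6,3) (6,4) (6,5) (6,6) (7,1)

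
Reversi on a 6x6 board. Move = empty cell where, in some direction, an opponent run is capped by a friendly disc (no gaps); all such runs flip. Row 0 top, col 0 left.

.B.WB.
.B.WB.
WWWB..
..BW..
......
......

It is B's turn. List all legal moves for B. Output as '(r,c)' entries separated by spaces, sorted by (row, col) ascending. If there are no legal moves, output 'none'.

(0,2): flips 1 -> legal
(1,0): flips 1 -> legal
(1,2): flips 2 -> legal
(2,4): no bracket -> illegal
(3,0): no bracket -> illegal
(3,1): flips 3 -> legal
(3,4): flips 1 -> legal
(4,2): no bracket -> illegal
(4,3): flips 1 -> legal
(4,4): flips 2 -> legal

Answer: (0,2) (1,0) (1,2) (3,1) (3,4) (4,3) (4,4)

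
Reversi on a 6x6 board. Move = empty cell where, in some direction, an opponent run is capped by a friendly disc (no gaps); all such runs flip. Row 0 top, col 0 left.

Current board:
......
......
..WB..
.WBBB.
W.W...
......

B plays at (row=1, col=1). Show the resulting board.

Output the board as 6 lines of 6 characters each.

Answer: ......
.B....
..BB..
.WBBB.
W.W...
......

Derivation:
Place B at (1,1); scan 8 dirs for brackets.
Dir NW: first cell '.' (not opp) -> no flip
Dir N: first cell '.' (not opp) -> no flip
Dir NE: first cell '.' (not opp) -> no flip
Dir W: first cell '.' (not opp) -> no flip
Dir E: first cell '.' (not opp) -> no flip
Dir SW: first cell '.' (not opp) -> no flip
Dir S: first cell '.' (not opp) -> no flip
Dir SE: opp run (2,2) capped by B -> flip
All flips: (2,2)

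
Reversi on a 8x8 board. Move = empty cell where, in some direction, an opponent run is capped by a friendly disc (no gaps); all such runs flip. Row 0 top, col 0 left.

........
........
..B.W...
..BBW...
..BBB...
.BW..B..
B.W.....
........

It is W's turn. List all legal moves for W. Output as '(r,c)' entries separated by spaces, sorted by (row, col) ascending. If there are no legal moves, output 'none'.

Answer: (1,2) (3,1) (4,0) (5,0) (5,4)

Derivation:
(1,1): no bracket -> illegal
(1,2): flips 3 -> legal
(1,3): no bracket -> illegal
(2,1): no bracket -> illegal
(2,3): no bracket -> illegal
(3,1): flips 2 -> legal
(3,5): no bracket -> illegal
(4,0): flips 1 -> legal
(4,1): no bracket -> illegal
(4,5): no bracket -> illegal
(4,6): no bracket -> illegal
(5,0): flips 1 -> legal
(5,3): no bracket -> illegal
(5,4): flips 1 -> legal
(5,6): no bracket -> illegal
(6,1): no bracket -> illegal
(6,4): no bracket -> illegal
(6,5): no bracket -> illegal
(6,6): no bracket -> illegal
(7,0): no bracket -> illegal
(7,1): no bracket -> illegal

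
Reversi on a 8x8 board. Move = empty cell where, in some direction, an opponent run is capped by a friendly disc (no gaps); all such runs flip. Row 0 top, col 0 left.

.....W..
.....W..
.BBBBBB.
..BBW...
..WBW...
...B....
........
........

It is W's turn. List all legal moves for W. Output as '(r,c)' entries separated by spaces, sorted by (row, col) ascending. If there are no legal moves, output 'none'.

(1,0): no bracket -> illegal
(1,1): flips 2 -> legal
(1,2): flips 3 -> legal
(1,3): no bracket -> illegal
(1,4): flips 1 -> legal
(1,6): flips 1 -> legal
(1,7): no bracket -> illegal
(2,0): no bracket -> illegal
(2,7): no bracket -> illegal
(3,0): no bracket -> illegal
(3,1): flips 2 -> legal
(3,5): flips 1 -> legal
(3,6): no bracket -> illegal
(3,7): flips 1 -> legal
(4,1): no bracket -> illegal
(5,2): flips 1 -> legal
(5,4): no bracket -> illegal
(6,2): flips 1 -> legal
(6,3): no bracket -> illegal
(6,4): flips 1 -> legal

Answer: (1,1) (1,2) (1,4) (1,6) (3,1) (3,5) (3,7) (5,2) (6,2) (6,4)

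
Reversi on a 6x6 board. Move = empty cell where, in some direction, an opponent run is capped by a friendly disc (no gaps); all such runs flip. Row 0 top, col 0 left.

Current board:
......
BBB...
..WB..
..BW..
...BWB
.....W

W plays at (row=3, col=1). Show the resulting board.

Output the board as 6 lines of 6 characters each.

Place W at (3,1); scan 8 dirs for brackets.
Dir NW: first cell '.' (not opp) -> no flip
Dir N: first cell '.' (not opp) -> no flip
Dir NE: first cell 'W' (not opp) -> no flip
Dir W: first cell '.' (not opp) -> no flip
Dir E: opp run (3,2) capped by W -> flip
Dir SW: first cell '.' (not opp) -> no flip
Dir S: first cell '.' (not opp) -> no flip
Dir SE: first cell '.' (not opp) -> no flip
All flips: (3,2)

Answer: ......
BBB...
..WB..
.WWW..
...BWB
.....W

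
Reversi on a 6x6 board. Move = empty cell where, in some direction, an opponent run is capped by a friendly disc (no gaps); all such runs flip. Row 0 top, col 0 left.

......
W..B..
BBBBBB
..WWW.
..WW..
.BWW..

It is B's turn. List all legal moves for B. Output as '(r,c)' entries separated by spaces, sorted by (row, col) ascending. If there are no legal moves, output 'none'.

Answer: (0,0) (4,1) (4,4) (4,5) (5,4)

Derivation:
(0,0): flips 1 -> legal
(0,1): no bracket -> illegal
(1,1): no bracket -> illegal
(3,1): no bracket -> illegal
(3,5): no bracket -> illegal
(4,1): flips 1 -> legal
(4,4): flips 2 -> legal
(4,5): flips 1 -> legal
(5,4): flips 4 -> legal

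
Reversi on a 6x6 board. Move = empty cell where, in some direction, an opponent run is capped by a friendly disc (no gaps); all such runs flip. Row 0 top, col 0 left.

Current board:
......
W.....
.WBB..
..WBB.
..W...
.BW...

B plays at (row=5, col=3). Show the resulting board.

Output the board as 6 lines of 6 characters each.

Place B at (5,3); scan 8 dirs for brackets.
Dir NW: opp run (4,2), next='.' -> no flip
Dir N: first cell '.' (not opp) -> no flip
Dir NE: first cell '.' (not opp) -> no flip
Dir W: opp run (5,2) capped by B -> flip
Dir E: first cell '.' (not opp) -> no flip
Dir SW: edge -> no flip
Dir S: edge -> no flip
Dir SE: edge -> no flip
All flips: (5,2)

Answer: ......
W.....
.WBB..
..WBB.
..W...
.BBB..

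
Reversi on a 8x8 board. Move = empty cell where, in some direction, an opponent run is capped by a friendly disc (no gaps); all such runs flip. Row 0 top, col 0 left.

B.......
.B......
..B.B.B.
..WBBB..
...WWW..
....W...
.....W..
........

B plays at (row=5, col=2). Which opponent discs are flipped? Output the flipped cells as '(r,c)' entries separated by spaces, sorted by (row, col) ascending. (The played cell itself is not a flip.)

Dir NW: first cell '.' (not opp) -> no flip
Dir N: first cell '.' (not opp) -> no flip
Dir NE: opp run (4,3) capped by B -> flip
Dir W: first cell '.' (not opp) -> no flip
Dir E: first cell '.' (not opp) -> no flip
Dir SW: first cell '.' (not opp) -> no flip
Dir S: first cell '.' (not opp) -> no flip
Dir SE: first cell '.' (not opp) -> no flip

Answer: (4,3)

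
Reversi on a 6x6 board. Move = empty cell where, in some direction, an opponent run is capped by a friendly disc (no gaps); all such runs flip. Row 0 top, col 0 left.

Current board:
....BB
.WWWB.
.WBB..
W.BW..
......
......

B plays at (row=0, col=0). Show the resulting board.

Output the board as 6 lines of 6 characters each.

Place B at (0,0); scan 8 dirs for brackets.
Dir NW: edge -> no flip
Dir N: edge -> no flip
Dir NE: edge -> no flip
Dir W: edge -> no flip
Dir E: first cell '.' (not opp) -> no flip
Dir SW: edge -> no flip
Dir S: first cell '.' (not opp) -> no flip
Dir SE: opp run (1,1) capped by B -> flip
All flips: (1,1)

Answer: B...BB
.BWWB.
.WBB..
W.BW..
......
......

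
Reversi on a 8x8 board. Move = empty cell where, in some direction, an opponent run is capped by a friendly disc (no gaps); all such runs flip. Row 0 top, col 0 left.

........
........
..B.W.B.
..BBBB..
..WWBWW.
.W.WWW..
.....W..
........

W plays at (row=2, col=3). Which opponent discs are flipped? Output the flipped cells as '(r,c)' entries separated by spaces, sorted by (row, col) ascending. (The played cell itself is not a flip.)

Dir NW: first cell '.' (not opp) -> no flip
Dir N: first cell '.' (not opp) -> no flip
Dir NE: first cell '.' (not opp) -> no flip
Dir W: opp run (2,2), next='.' -> no flip
Dir E: first cell 'W' (not opp) -> no flip
Dir SW: opp run (3,2), next='.' -> no flip
Dir S: opp run (3,3) capped by W -> flip
Dir SE: opp run (3,4) capped by W -> flip

Answer: (3,3) (3,4)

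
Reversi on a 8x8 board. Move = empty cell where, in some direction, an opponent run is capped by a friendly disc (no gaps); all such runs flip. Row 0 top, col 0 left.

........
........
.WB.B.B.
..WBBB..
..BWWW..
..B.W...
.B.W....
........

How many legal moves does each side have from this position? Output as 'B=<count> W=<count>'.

-- B to move --
(1,0): no bracket -> illegal
(1,1): no bracket -> illegal
(1,2): no bracket -> illegal
(2,0): flips 1 -> legal
(2,3): no bracket -> illegal
(3,0): no bracket -> illegal
(3,1): flips 1 -> legal
(3,6): no bracket -> illegal
(4,1): no bracket -> illegal
(4,6): flips 3 -> legal
(5,3): flips 2 -> legal
(5,5): flips 2 -> legal
(5,6): flips 1 -> legal
(6,2): no bracket -> illegal
(6,4): flips 2 -> legal
(6,5): no bracket -> illegal
(7,2): no bracket -> illegal
(7,3): no bracket -> illegal
(7,4): flips 1 -> legal
B mobility = 8
-- W to move --
(1,1): flips 2 -> legal
(1,2): flips 1 -> legal
(1,3): no bracket -> illegal
(1,4): flips 2 -> legal
(1,5): no bracket -> illegal
(1,6): no bracket -> illegal
(1,7): flips 2 -> legal
(2,3): flips 3 -> legal
(2,5): flips 2 -> legal
(2,7): no bracket -> illegal
(3,1): no bracket -> illegal
(3,6): flips 3 -> legal
(3,7): no bracket -> illegal
(4,1): flips 2 -> legal
(4,6): no bracket -> illegal
(5,0): no bracket -> illegal
(5,1): no bracket -> illegal
(5,3): no bracket -> illegal
(6,0): no bracket -> illegal
(6,2): flips 2 -> legal
(7,0): flips 2 -> legal
(7,1): no bracket -> illegal
(7,2): no bracket -> illegal
W mobility = 10

Answer: B=8 W=10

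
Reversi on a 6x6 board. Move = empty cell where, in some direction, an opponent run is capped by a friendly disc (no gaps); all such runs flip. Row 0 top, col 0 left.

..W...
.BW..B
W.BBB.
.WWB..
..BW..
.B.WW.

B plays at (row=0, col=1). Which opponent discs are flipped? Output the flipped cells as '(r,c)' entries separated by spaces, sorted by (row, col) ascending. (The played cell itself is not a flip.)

Answer: (1,2)

Derivation:
Dir NW: edge -> no flip
Dir N: edge -> no flip
Dir NE: edge -> no flip
Dir W: first cell '.' (not opp) -> no flip
Dir E: opp run (0,2), next='.' -> no flip
Dir SW: first cell '.' (not opp) -> no flip
Dir S: first cell 'B' (not opp) -> no flip
Dir SE: opp run (1,2) capped by B -> flip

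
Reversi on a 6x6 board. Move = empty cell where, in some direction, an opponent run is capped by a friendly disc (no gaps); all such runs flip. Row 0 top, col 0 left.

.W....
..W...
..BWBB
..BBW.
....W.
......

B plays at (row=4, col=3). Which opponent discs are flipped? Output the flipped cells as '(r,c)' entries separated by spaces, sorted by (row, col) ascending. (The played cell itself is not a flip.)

Answer: (3,4)

Derivation:
Dir NW: first cell 'B' (not opp) -> no flip
Dir N: first cell 'B' (not opp) -> no flip
Dir NE: opp run (3,4) capped by B -> flip
Dir W: first cell '.' (not opp) -> no flip
Dir E: opp run (4,4), next='.' -> no flip
Dir SW: first cell '.' (not opp) -> no flip
Dir S: first cell '.' (not opp) -> no flip
Dir SE: first cell '.' (not opp) -> no flip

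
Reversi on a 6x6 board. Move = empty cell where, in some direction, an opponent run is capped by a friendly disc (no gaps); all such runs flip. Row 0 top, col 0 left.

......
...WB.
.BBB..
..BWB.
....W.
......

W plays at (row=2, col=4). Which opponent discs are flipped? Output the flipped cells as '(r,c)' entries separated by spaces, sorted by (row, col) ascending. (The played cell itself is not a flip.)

Answer: (3,4)

Derivation:
Dir NW: first cell 'W' (not opp) -> no flip
Dir N: opp run (1,4), next='.' -> no flip
Dir NE: first cell '.' (not opp) -> no flip
Dir W: opp run (2,3) (2,2) (2,1), next='.' -> no flip
Dir E: first cell '.' (not opp) -> no flip
Dir SW: first cell 'W' (not opp) -> no flip
Dir S: opp run (3,4) capped by W -> flip
Dir SE: first cell '.' (not opp) -> no flip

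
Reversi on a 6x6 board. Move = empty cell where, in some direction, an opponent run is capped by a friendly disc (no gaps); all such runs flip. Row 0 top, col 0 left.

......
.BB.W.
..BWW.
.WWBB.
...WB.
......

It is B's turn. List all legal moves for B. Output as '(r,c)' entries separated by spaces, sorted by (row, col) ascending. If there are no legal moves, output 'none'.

Answer: (0,4) (1,3) (1,5) (2,5) (3,0) (4,0) (4,2) (5,2) (5,3)

Derivation:
(0,3): no bracket -> illegal
(0,4): flips 2 -> legal
(0,5): no bracket -> illegal
(1,3): flips 1 -> legal
(1,5): flips 1 -> legal
(2,0): no bracket -> illegal
(2,1): no bracket -> illegal
(2,5): flips 2 -> legal
(3,0): flips 2 -> legal
(3,5): no bracket -> illegal
(4,0): flips 1 -> legal
(4,1): no bracket -> illegal
(4,2): flips 2 -> legal
(5,2): flips 1 -> legal
(5,3): flips 1 -> legal
(5,4): no bracket -> illegal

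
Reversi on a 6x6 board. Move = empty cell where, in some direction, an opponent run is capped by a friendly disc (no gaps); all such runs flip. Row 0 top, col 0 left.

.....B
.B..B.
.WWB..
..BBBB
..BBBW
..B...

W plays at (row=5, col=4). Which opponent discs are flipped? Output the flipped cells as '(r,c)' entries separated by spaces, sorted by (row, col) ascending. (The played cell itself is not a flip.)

Dir NW: opp run (4,3) (3,2) capped by W -> flip
Dir N: opp run (4,4) (3,4), next='.' -> no flip
Dir NE: first cell 'W' (not opp) -> no flip
Dir W: first cell '.' (not opp) -> no flip
Dir E: first cell '.' (not opp) -> no flip
Dir SW: edge -> no flip
Dir S: edge -> no flip
Dir SE: edge -> no flip

Answer: (3,2) (4,3)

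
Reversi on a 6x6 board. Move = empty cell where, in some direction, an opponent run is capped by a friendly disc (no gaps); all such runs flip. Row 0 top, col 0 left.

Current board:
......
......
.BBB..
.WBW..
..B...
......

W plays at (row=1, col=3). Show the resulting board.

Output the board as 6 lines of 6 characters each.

Place W at (1,3); scan 8 dirs for brackets.
Dir NW: first cell '.' (not opp) -> no flip
Dir N: first cell '.' (not opp) -> no flip
Dir NE: first cell '.' (not opp) -> no flip
Dir W: first cell '.' (not opp) -> no flip
Dir E: first cell '.' (not opp) -> no flip
Dir SW: opp run (2,2) capped by W -> flip
Dir S: opp run (2,3) capped by W -> flip
Dir SE: first cell '.' (not opp) -> no flip
All flips: (2,2) (2,3)

Answer: ......
...W..
.BWW..
.WBW..
..B...
......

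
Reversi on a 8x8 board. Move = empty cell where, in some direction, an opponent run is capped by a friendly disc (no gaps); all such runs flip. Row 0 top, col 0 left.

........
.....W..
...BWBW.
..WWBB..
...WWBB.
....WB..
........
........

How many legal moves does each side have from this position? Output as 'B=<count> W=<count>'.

Answer: B=13 W=10

Derivation:
-- B to move --
(0,4): no bracket -> illegal
(0,5): flips 1 -> legal
(0,6): no bracket -> illegal
(1,3): flips 1 -> legal
(1,4): flips 1 -> legal
(1,6): no bracket -> illegal
(1,7): flips 1 -> legal
(2,1): no bracket -> illegal
(2,2): flips 2 -> legal
(2,7): flips 1 -> legal
(3,1): flips 2 -> legal
(3,6): no bracket -> illegal
(3,7): no bracket -> illegal
(4,1): flips 1 -> legal
(4,2): flips 2 -> legal
(5,2): flips 1 -> legal
(5,3): flips 4 -> legal
(6,3): flips 1 -> legal
(6,4): flips 2 -> legal
(6,5): no bracket -> illegal
B mobility = 13
-- W to move --
(1,2): no bracket -> illegal
(1,3): flips 1 -> legal
(1,4): flips 1 -> legal
(1,6): flips 2 -> legal
(2,2): flips 1 -> legal
(3,6): flips 3 -> legal
(3,7): no bracket -> illegal
(4,7): flips 2 -> legal
(5,6): flips 1 -> legal
(5,7): flips 2 -> legal
(6,4): no bracket -> illegal
(6,5): flips 4 -> legal
(6,6): flips 1 -> legal
W mobility = 10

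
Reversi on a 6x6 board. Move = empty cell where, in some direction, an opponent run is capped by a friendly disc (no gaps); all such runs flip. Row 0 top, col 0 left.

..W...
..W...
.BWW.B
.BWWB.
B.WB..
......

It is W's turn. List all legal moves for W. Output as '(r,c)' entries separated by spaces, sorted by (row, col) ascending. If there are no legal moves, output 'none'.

Answer: (1,0) (2,0) (3,0) (3,5) (4,4) (4,5) (5,3) (5,4)

Derivation:
(1,0): flips 1 -> legal
(1,1): no bracket -> illegal
(1,4): no bracket -> illegal
(1,5): no bracket -> illegal
(2,0): flips 2 -> legal
(2,4): no bracket -> illegal
(3,0): flips 2 -> legal
(3,5): flips 1 -> legal
(4,1): no bracket -> illegal
(4,4): flips 1 -> legal
(4,5): flips 1 -> legal
(5,0): no bracket -> illegal
(5,1): no bracket -> illegal
(5,2): no bracket -> illegal
(5,3): flips 1 -> legal
(5,4): flips 1 -> legal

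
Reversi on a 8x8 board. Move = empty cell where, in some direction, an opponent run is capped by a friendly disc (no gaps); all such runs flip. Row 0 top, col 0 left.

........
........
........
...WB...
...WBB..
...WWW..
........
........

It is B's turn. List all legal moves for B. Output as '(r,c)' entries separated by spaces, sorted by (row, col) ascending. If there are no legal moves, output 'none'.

(2,2): flips 1 -> legal
(2,3): no bracket -> illegal
(2,4): no bracket -> illegal
(3,2): flips 1 -> legal
(4,2): flips 1 -> legal
(4,6): no bracket -> illegal
(5,2): flips 1 -> legal
(5,6): no bracket -> illegal
(6,2): flips 1 -> legal
(6,3): flips 1 -> legal
(6,4): flips 1 -> legal
(6,5): flips 1 -> legal
(6,6): flips 1 -> legal

Answer: (2,2) (3,2) (4,2) (5,2) (6,2) (6,3) (6,4) (6,5) (6,6)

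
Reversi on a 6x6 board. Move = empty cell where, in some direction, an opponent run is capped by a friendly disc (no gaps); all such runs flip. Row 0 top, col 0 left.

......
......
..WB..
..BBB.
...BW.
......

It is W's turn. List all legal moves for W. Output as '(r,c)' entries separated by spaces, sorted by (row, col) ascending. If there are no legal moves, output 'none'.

Answer: (2,4) (4,2)

Derivation:
(1,2): no bracket -> illegal
(1,3): no bracket -> illegal
(1,4): no bracket -> illegal
(2,1): no bracket -> illegal
(2,4): flips 2 -> legal
(2,5): no bracket -> illegal
(3,1): no bracket -> illegal
(3,5): no bracket -> illegal
(4,1): no bracket -> illegal
(4,2): flips 2 -> legal
(4,5): no bracket -> illegal
(5,2): no bracket -> illegal
(5,3): no bracket -> illegal
(5,4): no bracket -> illegal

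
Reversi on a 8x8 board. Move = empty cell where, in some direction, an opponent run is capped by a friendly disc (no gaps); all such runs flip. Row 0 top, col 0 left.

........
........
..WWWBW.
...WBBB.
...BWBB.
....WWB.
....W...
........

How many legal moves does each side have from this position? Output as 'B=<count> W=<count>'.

-- B to move --
(1,1): no bracket -> illegal
(1,2): flips 1 -> legal
(1,3): flips 3 -> legal
(1,4): flips 1 -> legal
(1,5): no bracket -> illegal
(1,6): flips 1 -> legal
(1,7): flips 1 -> legal
(2,1): flips 3 -> legal
(2,7): flips 1 -> legal
(3,1): no bracket -> illegal
(3,2): flips 1 -> legal
(3,7): no bracket -> illegal
(4,2): no bracket -> illegal
(5,3): flips 3 -> legal
(6,3): flips 1 -> legal
(6,5): flips 2 -> legal
(6,6): no bracket -> illegal
(7,3): flips 2 -> legal
(7,4): flips 3 -> legal
(7,5): no bracket -> illegal
B mobility = 13
-- W to move --
(1,4): no bracket -> illegal
(1,5): flips 3 -> legal
(1,6): no bracket -> illegal
(2,7): flips 2 -> legal
(3,2): flips 1 -> legal
(3,7): flips 4 -> legal
(4,2): flips 1 -> legal
(4,7): flips 2 -> legal
(5,2): no bracket -> illegal
(5,3): flips 1 -> legal
(5,7): flips 3 -> legal
(6,5): no bracket -> illegal
(6,6): flips 3 -> legal
(6,7): flips 3 -> legal
W mobility = 10

Answer: B=13 W=10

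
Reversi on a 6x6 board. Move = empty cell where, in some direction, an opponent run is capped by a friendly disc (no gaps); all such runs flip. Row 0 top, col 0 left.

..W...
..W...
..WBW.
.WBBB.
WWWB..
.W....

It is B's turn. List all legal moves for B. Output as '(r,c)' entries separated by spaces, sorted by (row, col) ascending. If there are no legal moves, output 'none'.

(0,1): flips 1 -> legal
(0,3): no bracket -> illegal
(1,1): flips 1 -> legal
(1,3): no bracket -> illegal
(1,4): flips 1 -> legal
(1,5): flips 1 -> legal
(2,0): no bracket -> illegal
(2,1): flips 1 -> legal
(2,5): flips 1 -> legal
(3,0): flips 1 -> legal
(3,5): no bracket -> illegal
(5,0): flips 1 -> legal
(5,2): flips 1 -> legal
(5,3): no bracket -> illegal

Answer: (0,1) (1,1) (1,4) (1,5) (2,1) (2,5) (3,0) (5,0) (5,2)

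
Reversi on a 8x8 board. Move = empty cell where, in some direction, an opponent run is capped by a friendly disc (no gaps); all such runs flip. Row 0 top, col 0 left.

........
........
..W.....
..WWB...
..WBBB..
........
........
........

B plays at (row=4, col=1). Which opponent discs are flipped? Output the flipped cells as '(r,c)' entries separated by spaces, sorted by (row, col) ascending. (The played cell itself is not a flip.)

Answer: (4,2)

Derivation:
Dir NW: first cell '.' (not opp) -> no flip
Dir N: first cell '.' (not opp) -> no flip
Dir NE: opp run (3,2), next='.' -> no flip
Dir W: first cell '.' (not opp) -> no flip
Dir E: opp run (4,2) capped by B -> flip
Dir SW: first cell '.' (not opp) -> no flip
Dir S: first cell '.' (not opp) -> no flip
Dir SE: first cell '.' (not opp) -> no flip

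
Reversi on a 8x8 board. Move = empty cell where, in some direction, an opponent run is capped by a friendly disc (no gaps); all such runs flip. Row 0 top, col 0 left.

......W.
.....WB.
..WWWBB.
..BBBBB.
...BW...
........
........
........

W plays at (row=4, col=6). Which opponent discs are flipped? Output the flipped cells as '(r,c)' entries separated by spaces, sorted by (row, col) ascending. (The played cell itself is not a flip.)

Answer: (1,6) (2,6) (3,5) (3,6)

Derivation:
Dir NW: opp run (3,5) capped by W -> flip
Dir N: opp run (3,6) (2,6) (1,6) capped by W -> flip
Dir NE: first cell '.' (not opp) -> no flip
Dir W: first cell '.' (not opp) -> no flip
Dir E: first cell '.' (not opp) -> no flip
Dir SW: first cell '.' (not opp) -> no flip
Dir S: first cell '.' (not opp) -> no flip
Dir SE: first cell '.' (not opp) -> no flip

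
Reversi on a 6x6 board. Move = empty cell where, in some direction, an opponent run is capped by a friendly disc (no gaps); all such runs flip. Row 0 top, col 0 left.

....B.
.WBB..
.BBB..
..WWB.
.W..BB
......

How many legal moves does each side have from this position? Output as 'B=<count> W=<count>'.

-- B to move --
(0,0): flips 1 -> legal
(0,1): flips 1 -> legal
(0,2): no bracket -> illegal
(1,0): flips 1 -> legal
(2,0): no bracket -> illegal
(2,4): no bracket -> illegal
(3,0): no bracket -> illegal
(3,1): flips 2 -> legal
(4,0): no bracket -> illegal
(4,2): flips 1 -> legal
(4,3): flips 2 -> legal
(5,0): flips 2 -> legal
(5,1): no bracket -> illegal
(5,2): no bracket -> illegal
B mobility = 7
-- W to move --
(0,1): no bracket -> illegal
(0,2): flips 2 -> legal
(0,3): flips 2 -> legal
(0,5): no bracket -> illegal
(1,0): flips 1 -> legal
(1,4): flips 3 -> legal
(1,5): no bracket -> illegal
(2,0): no bracket -> illegal
(2,4): no bracket -> illegal
(2,5): no bracket -> illegal
(3,0): no bracket -> illegal
(3,1): flips 1 -> legal
(3,5): flips 1 -> legal
(4,3): no bracket -> illegal
(5,3): no bracket -> illegal
(5,4): no bracket -> illegal
(5,5): flips 1 -> legal
W mobility = 7

Answer: B=7 W=7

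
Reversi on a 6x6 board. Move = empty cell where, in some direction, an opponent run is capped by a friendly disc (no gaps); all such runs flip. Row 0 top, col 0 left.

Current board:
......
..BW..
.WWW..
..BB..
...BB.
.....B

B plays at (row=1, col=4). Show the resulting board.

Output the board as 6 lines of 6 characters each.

Answer: ......
..BBB.
.WWB..
..BB..
...BB.
.....B

Derivation:
Place B at (1,4); scan 8 dirs for brackets.
Dir NW: first cell '.' (not opp) -> no flip
Dir N: first cell '.' (not opp) -> no flip
Dir NE: first cell '.' (not opp) -> no flip
Dir W: opp run (1,3) capped by B -> flip
Dir E: first cell '.' (not opp) -> no flip
Dir SW: opp run (2,3) capped by B -> flip
Dir S: first cell '.' (not opp) -> no flip
Dir SE: first cell '.' (not opp) -> no flip
All flips: (1,3) (2,3)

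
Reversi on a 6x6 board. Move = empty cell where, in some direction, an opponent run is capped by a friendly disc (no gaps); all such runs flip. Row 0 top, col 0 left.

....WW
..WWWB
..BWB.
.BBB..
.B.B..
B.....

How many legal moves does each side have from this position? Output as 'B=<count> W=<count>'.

Answer: B=3 W=7

Derivation:
-- B to move --
(0,1): no bracket -> illegal
(0,2): flips 2 -> legal
(0,3): flips 2 -> legal
(1,1): flips 3 -> legal
(2,1): no bracket -> illegal
(2,5): no bracket -> illegal
(3,4): no bracket -> illegal
B mobility = 3
-- W to move --
(1,1): no bracket -> illegal
(2,0): no bracket -> illegal
(2,1): flips 1 -> legal
(2,5): flips 2 -> legal
(3,0): no bracket -> illegal
(3,4): flips 1 -> legal
(3,5): flips 1 -> legal
(4,0): flips 2 -> legal
(4,2): flips 2 -> legal
(4,4): no bracket -> illegal
(5,1): no bracket -> illegal
(5,2): no bracket -> illegal
(5,3): flips 2 -> legal
(5,4): no bracket -> illegal
W mobility = 7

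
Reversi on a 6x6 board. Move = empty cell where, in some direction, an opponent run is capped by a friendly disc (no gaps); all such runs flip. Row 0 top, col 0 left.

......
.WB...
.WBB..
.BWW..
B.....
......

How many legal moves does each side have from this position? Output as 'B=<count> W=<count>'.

Answer: B=10 W=7

Derivation:
-- B to move --
(0,0): flips 1 -> legal
(0,1): flips 2 -> legal
(0,2): no bracket -> illegal
(1,0): flips 1 -> legal
(2,0): flips 1 -> legal
(2,4): no bracket -> illegal
(3,0): flips 1 -> legal
(3,4): flips 2 -> legal
(4,1): flips 1 -> legal
(4,2): flips 1 -> legal
(4,3): flips 1 -> legal
(4,4): flips 1 -> legal
B mobility = 10
-- W to move --
(0,1): no bracket -> illegal
(0,2): flips 2 -> legal
(0,3): flips 1 -> legal
(1,3): flips 2 -> legal
(1,4): flips 1 -> legal
(2,0): no bracket -> illegal
(2,4): flips 2 -> legal
(3,0): flips 1 -> legal
(3,4): no bracket -> illegal
(4,1): flips 1 -> legal
(4,2): no bracket -> illegal
(5,0): no bracket -> illegal
(5,1): no bracket -> illegal
W mobility = 7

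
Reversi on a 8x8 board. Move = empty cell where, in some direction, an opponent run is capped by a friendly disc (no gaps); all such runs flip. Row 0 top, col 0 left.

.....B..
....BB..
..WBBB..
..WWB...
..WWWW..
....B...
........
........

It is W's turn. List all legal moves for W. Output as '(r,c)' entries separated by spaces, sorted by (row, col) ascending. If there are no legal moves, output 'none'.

Answer: (0,4) (0,6) (1,2) (1,3) (1,6) (2,6) (3,5) (6,3) (6,4) (6,5)

Derivation:
(0,3): no bracket -> illegal
(0,4): flips 3 -> legal
(0,6): flips 2 -> legal
(1,2): flips 2 -> legal
(1,3): flips 1 -> legal
(1,6): flips 2 -> legal
(2,6): flips 3 -> legal
(3,5): flips 1 -> legal
(3,6): no bracket -> illegal
(5,3): no bracket -> illegal
(5,5): no bracket -> illegal
(6,3): flips 1 -> legal
(6,4): flips 1 -> legal
(6,5): flips 1 -> legal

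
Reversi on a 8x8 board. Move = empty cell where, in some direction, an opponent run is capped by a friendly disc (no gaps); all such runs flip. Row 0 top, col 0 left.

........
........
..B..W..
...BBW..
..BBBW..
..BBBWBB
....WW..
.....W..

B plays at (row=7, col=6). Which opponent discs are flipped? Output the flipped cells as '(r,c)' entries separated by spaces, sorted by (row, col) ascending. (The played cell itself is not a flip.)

Answer: (6,5)

Derivation:
Dir NW: opp run (6,5) capped by B -> flip
Dir N: first cell '.' (not opp) -> no flip
Dir NE: first cell '.' (not opp) -> no flip
Dir W: opp run (7,5), next='.' -> no flip
Dir E: first cell '.' (not opp) -> no flip
Dir SW: edge -> no flip
Dir S: edge -> no flip
Dir SE: edge -> no flip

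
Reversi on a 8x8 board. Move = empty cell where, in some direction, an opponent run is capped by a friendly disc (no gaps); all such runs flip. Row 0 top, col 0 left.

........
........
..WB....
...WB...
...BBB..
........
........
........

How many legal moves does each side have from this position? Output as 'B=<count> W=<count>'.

-- B to move --
(1,1): flips 2 -> legal
(1,2): no bracket -> illegal
(1,3): no bracket -> illegal
(2,1): flips 1 -> legal
(2,4): no bracket -> illegal
(3,1): no bracket -> illegal
(3,2): flips 1 -> legal
(4,2): no bracket -> illegal
B mobility = 3
-- W to move --
(1,2): no bracket -> illegal
(1,3): flips 1 -> legal
(1,4): no bracket -> illegal
(2,4): flips 1 -> legal
(2,5): no bracket -> illegal
(3,2): no bracket -> illegal
(3,5): flips 1 -> legal
(3,6): no bracket -> illegal
(4,2): no bracket -> illegal
(4,6): no bracket -> illegal
(5,2): no bracket -> illegal
(5,3): flips 1 -> legal
(5,4): no bracket -> illegal
(5,5): flips 1 -> legal
(5,6): no bracket -> illegal
W mobility = 5

Answer: B=3 W=5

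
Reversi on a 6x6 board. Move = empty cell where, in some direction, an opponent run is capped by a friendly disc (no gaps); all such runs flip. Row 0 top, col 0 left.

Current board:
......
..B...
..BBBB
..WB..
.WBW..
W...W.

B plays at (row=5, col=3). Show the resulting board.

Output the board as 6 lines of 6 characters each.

Place B at (5,3); scan 8 dirs for brackets.
Dir NW: first cell 'B' (not opp) -> no flip
Dir N: opp run (4,3) capped by B -> flip
Dir NE: first cell '.' (not opp) -> no flip
Dir W: first cell '.' (not opp) -> no flip
Dir E: opp run (5,4), next='.' -> no flip
Dir SW: edge -> no flip
Dir S: edge -> no flip
Dir SE: edge -> no flip
All flips: (4,3)

Answer: ......
..B...
..BBBB
..WB..
.WBB..
W..BW.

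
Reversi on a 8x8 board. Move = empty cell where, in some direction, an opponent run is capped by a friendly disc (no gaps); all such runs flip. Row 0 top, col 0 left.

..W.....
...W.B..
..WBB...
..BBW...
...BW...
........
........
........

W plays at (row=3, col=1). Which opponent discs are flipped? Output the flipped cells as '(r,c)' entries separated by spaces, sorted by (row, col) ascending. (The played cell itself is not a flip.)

Answer: (3,2) (3,3)

Derivation:
Dir NW: first cell '.' (not opp) -> no flip
Dir N: first cell '.' (not opp) -> no flip
Dir NE: first cell 'W' (not opp) -> no flip
Dir W: first cell '.' (not opp) -> no flip
Dir E: opp run (3,2) (3,3) capped by W -> flip
Dir SW: first cell '.' (not opp) -> no flip
Dir S: first cell '.' (not opp) -> no flip
Dir SE: first cell '.' (not opp) -> no flip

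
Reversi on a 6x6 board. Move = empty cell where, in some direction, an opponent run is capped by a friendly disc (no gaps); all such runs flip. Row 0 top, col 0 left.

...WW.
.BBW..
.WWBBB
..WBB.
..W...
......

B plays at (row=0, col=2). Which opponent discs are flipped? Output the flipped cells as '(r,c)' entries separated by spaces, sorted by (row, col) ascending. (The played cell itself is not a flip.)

Dir NW: edge -> no flip
Dir N: edge -> no flip
Dir NE: edge -> no flip
Dir W: first cell '.' (not opp) -> no flip
Dir E: opp run (0,3) (0,4), next='.' -> no flip
Dir SW: first cell 'B' (not opp) -> no flip
Dir S: first cell 'B' (not opp) -> no flip
Dir SE: opp run (1,3) capped by B -> flip

Answer: (1,3)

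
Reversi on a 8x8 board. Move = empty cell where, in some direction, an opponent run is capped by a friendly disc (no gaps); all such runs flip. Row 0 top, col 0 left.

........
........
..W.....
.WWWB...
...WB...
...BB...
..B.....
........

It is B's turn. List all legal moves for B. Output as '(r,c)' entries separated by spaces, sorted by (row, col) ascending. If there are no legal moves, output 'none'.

(1,1): flips 2 -> legal
(1,2): no bracket -> illegal
(1,3): no bracket -> illegal
(2,0): no bracket -> illegal
(2,1): flips 2 -> legal
(2,3): flips 2 -> legal
(2,4): no bracket -> illegal
(3,0): flips 3 -> legal
(4,0): no bracket -> illegal
(4,1): no bracket -> illegal
(4,2): flips 1 -> legal
(5,2): flips 1 -> legal

Answer: (1,1) (2,1) (2,3) (3,0) (4,2) (5,2)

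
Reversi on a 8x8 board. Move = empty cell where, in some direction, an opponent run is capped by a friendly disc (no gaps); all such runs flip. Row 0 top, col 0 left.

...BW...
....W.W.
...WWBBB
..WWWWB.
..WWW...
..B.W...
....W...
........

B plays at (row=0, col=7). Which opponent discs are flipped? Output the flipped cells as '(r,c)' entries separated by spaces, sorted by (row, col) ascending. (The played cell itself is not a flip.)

Dir NW: edge -> no flip
Dir N: edge -> no flip
Dir NE: edge -> no flip
Dir W: first cell '.' (not opp) -> no flip
Dir E: edge -> no flip
Dir SW: opp run (1,6) capped by B -> flip
Dir S: first cell '.' (not opp) -> no flip
Dir SE: edge -> no flip

Answer: (1,6)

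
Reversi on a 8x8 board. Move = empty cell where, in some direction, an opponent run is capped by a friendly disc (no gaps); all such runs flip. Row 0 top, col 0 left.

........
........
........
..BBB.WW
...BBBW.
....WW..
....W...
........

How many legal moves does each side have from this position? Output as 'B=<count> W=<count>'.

Answer: B=6 W=5

Derivation:
-- B to move --
(2,5): no bracket -> illegal
(2,6): no bracket -> illegal
(2,7): flips 1 -> legal
(3,5): no bracket -> illegal
(4,7): flips 1 -> legal
(5,3): no bracket -> illegal
(5,6): no bracket -> illegal
(5,7): no bracket -> illegal
(6,3): flips 1 -> legal
(6,5): flips 2 -> legal
(6,6): flips 1 -> legal
(7,3): no bracket -> illegal
(7,4): flips 2 -> legal
(7,5): no bracket -> illegal
B mobility = 6
-- W to move --
(2,1): flips 2 -> legal
(2,2): flips 2 -> legal
(2,3): no bracket -> illegal
(2,4): flips 2 -> legal
(2,5): no bracket -> illegal
(3,1): no bracket -> illegal
(3,5): flips 1 -> legal
(4,1): no bracket -> illegal
(4,2): flips 3 -> legal
(5,2): no bracket -> illegal
(5,3): no bracket -> illegal
(5,6): no bracket -> illegal
W mobility = 5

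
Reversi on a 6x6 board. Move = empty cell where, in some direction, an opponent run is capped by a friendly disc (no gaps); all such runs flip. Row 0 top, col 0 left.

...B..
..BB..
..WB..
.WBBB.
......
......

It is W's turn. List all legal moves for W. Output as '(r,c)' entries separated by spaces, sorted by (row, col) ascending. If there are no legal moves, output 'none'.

Answer: (0,2) (0,4) (2,4) (3,5) (4,2) (4,4)

Derivation:
(0,1): no bracket -> illegal
(0,2): flips 1 -> legal
(0,4): flips 1 -> legal
(1,1): no bracket -> illegal
(1,4): no bracket -> illegal
(2,1): no bracket -> illegal
(2,4): flips 1 -> legal
(2,5): no bracket -> illegal
(3,5): flips 3 -> legal
(4,1): no bracket -> illegal
(4,2): flips 1 -> legal
(4,3): no bracket -> illegal
(4,4): flips 1 -> legal
(4,5): no bracket -> illegal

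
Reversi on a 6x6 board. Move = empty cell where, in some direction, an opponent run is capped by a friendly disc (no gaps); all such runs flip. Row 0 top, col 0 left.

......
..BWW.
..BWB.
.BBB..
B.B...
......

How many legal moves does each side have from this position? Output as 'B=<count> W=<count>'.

-- B to move --
(0,2): flips 1 -> legal
(0,3): flips 2 -> legal
(0,4): flips 2 -> legal
(0,5): flips 2 -> legal
(1,5): flips 2 -> legal
(2,5): no bracket -> illegal
(3,4): flips 1 -> legal
B mobility = 6
-- W to move --
(0,1): flips 1 -> legal
(0,2): no bracket -> illegal
(0,3): no bracket -> illegal
(1,1): flips 1 -> legal
(1,5): no bracket -> illegal
(2,0): no bracket -> illegal
(2,1): flips 1 -> legal
(2,5): flips 1 -> legal
(3,0): no bracket -> illegal
(3,4): flips 1 -> legal
(3,5): flips 1 -> legal
(4,1): flips 1 -> legal
(4,3): flips 1 -> legal
(4,4): no bracket -> illegal
(5,0): no bracket -> illegal
(5,1): no bracket -> illegal
(5,2): no bracket -> illegal
(5,3): no bracket -> illegal
W mobility = 8

Answer: B=6 W=8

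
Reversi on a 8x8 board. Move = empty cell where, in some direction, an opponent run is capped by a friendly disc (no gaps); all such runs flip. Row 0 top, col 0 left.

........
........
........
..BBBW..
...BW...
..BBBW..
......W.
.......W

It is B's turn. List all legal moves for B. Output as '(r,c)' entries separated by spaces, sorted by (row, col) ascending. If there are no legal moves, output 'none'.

Answer: (2,6) (3,6) (4,5) (5,6)

Derivation:
(2,4): no bracket -> illegal
(2,5): no bracket -> illegal
(2,6): flips 2 -> legal
(3,6): flips 1 -> legal
(4,5): flips 1 -> legal
(4,6): no bracket -> illegal
(5,6): flips 1 -> legal
(5,7): no bracket -> illegal
(6,4): no bracket -> illegal
(6,5): no bracket -> illegal
(6,7): no bracket -> illegal
(7,5): no bracket -> illegal
(7,6): no bracket -> illegal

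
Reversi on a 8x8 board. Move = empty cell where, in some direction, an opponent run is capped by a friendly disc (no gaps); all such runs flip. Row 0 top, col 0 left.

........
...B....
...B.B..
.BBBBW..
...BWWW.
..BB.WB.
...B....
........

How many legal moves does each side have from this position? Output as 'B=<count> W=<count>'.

Answer: B=6 W=10

Derivation:
-- B to move --
(2,4): no bracket -> illegal
(2,6): flips 2 -> legal
(3,6): flips 2 -> legal
(3,7): no bracket -> illegal
(4,7): flips 3 -> legal
(5,4): flips 2 -> legal
(5,7): no bracket -> illegal
(6,4): no bracket -> illegal
(6,5): flips 3 -> legal
(6,6): flips 2 -> legal
B mobility = 6
-- W to move --
(0,2): no bracket -> illegal
(0,3): no bracket -> illegal
(0,4): no bracket -> illegal
(1,2): flips 2 -> legal
(1,4): no bracket -> illegal
(1,5): flips 1 -> legal
(1,6): no bracket -> illegal
(2,0): no bracket -> illegal
(2,1): no bracket -> illegal
(2,2): flips 1 -> legal
(2,4): flips 1 -> legal
(2,6): no bracket -> illegal
(3,0): flips 4 -> legal
(3,6): no bracket -> illegal
(4,0): no bracket -> illegal
(4,1): no bracket -> illegal
(4,2): flips 1 -> legal
(4,7): no bracket -> illegal
(5,1): no bracket -> illegal
(5,4): no bracket -> illegal
(5,7): flips 1 -> legal
(6,1): no bracket -> illegal
(6,2): flips 1 -> legal
(6,4): no bracket -> illegal
(6,5): no bracket -> illegal
(6,6): flips 1 -> legal
(6,7): flips 1 -> legal
(7,2): no bracket -> illegal
(7,3): no bracket -> illegal
(7,4): no bracket -> illegal
W mobility = 10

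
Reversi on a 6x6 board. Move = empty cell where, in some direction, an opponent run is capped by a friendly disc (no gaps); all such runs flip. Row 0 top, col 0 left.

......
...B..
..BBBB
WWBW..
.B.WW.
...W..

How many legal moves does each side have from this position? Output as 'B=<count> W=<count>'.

Answer: B=6 W=7

Derivation:
-- B to move --
(2,0): no bracket -> illegal
(2,1): flips 1 -> legal
(3,4): flips 1 -> legal
(3,5): no bracket -> illegal
(4,0): flips 1 -> legal
(4,2): flips 1 -> legal
(4,5): no bracket -> illegal
(5,2): no bracket -> illegal
(5,4): flips 1 -> legal
(5,5): flips 2 -> legal
B mobility = 6
-- W to move --
(0,2): no bracket -> illegal
(0,3): flips 2 -> legal
(0,4): flips 2 -> legal
(1,1): flips 1 -> legal
(1,2): no bracket -> illegal
(1,4): no bracket -> illegal
(1,5): flips 1 -> legal
(2,1): flips 1 -> legal
(3,4): no bracket -> illegal
(3,5): no bracket -> illegal
(4,0): no bracket -> illegal
(4,2): no bracket -> illegal
(5,0): no bracket -> illegal
(5,1): flips 1 -> legal
(5,2): flips 1 -> legal
W mobility = 7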